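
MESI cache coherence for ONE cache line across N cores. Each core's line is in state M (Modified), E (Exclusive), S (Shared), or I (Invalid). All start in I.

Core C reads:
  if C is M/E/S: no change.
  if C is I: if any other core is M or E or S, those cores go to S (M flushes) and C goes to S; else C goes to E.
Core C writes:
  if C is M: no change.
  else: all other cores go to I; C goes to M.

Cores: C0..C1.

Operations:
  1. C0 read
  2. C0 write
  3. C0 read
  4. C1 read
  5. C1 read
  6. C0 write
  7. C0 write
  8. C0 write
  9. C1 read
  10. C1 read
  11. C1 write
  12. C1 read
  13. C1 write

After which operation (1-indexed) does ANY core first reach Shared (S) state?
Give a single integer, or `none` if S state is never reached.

Op 1: C0 read [C0 read from I: no other sharers -> C0=E (exclusive)] -> [E,I]
Op 2: C0 write [C0 write: invalidate none -> C0=M] -> [M,I]
Op 3: C0 read [C0 read: already in M, no change] -> [M,I]
Op 4: C1 read [C1 read from I: others=['C0=M'] -> C1=S, others downsized to S] -> [S,S]
  -> First S state at op 4; remaining ops need not be traced.

Answer: 4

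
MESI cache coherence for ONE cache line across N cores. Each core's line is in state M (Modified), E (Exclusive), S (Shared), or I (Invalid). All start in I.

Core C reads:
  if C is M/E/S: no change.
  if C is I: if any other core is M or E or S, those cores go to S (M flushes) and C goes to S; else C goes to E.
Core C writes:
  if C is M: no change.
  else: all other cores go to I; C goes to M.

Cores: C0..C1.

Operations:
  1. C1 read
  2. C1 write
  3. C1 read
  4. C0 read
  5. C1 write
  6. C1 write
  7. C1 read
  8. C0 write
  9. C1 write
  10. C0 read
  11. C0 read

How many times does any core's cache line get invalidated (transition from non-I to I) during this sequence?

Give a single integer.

Answer: 3

Derivation:
Op 1: C1 read [C1 read from I: no other sharers -> C1=E (exclusive)] -> [I,E] (invalidations this op: 0; running total: 0)
Op 2: C1 write [C1 write: invalidate none -> C1=M] -> [I,M] (invalidations this op: 0; running total: 0)
Op 3: C1 read [C1 read: already in M, no change] -> [I,M] (invalidations this op: 0; running total: 0)
Op 4: C0 read [C0 read from I: others=['C1=M'] -> C0=S, others downsized to S] -> [S,S] (invalidations this op: 0; running total: 0)
Op 5: C1 write [C1 write: invalidate ['C0=S'] -> C1=M] -> [I,M] (invalidations this op: 1; running total: 1)
Op 6: C1 write [C1 write: already M (modified), no change] -> [I,M] (invalidations this op: 0; running total: 1)
Op 7: C1 read [C1 read: already in M, no change] -> [I,M] (invalidations this op: 0; running total: 1)
Op 8: C0 write [C0 write: invalidate ['C1=M'] -> C0=M] -> [M,I] (invalidations this op: 1; running total: 2)
Op 9: C1 write [C1 write: invalidate ['C0=M'] -> C1=M] -> [I,M] (invalidations this op: 1; running total: 3)
Op 10: C0 read [C0 read from I: others=['C1=M'] -> C0=S, others downsized to S] -> [S,S] (invalidations this op: 0; running total: 3)
Op 11: C0 read [C0 read: already in S, no change] -> [S,S] (invalidations this op: 0; running total: 3)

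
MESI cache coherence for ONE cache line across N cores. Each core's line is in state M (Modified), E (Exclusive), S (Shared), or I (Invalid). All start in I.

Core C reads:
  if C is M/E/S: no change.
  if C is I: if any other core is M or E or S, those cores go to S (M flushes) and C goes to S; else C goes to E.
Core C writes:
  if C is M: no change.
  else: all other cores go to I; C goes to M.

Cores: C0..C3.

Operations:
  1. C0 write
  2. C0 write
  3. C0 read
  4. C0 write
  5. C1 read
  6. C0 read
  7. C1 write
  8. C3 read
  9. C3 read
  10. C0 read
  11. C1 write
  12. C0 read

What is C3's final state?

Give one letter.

Answer: I

Derivation:
Op 1: C0 write [C0 write: invalidate none -> C0=M] -> [M,I,I,I]
Op 2: C0 write [C0 write: already M (modified), no change] -> [M,I,I,I]
Op 3: C0 read [C0 read: already in M, no change] -> [M,I,I,I]
Op 4: C0 write [C0 write: already M (modified), no change] -> [M,I,I,I]
Op 5: C1 read [C1 read from I: others=['C0=M'] -> C1=S, others downsized to S] -> [S,S,I,I]
Op 6: C0 read [C0 read: already in S, no change] -> [S,S,I,I]
Op 7: C1 write [C1 write: invalidate ['C0=S'] -> C1=M] -> [I,M,I,I]
Op 8: C3 read [C3 read from I: others=['C1=M'] -> C3=S, others downsized to S] -> [I,S,I,S]
Op 9: C3 read [C3 read: already in S, no change] -> [I,S,I,S]
Op 10: C0 read [C0 read from I: others=['C1=S', 'C3=S'] -> C0=S, others downsized to S] -> [S,S,I,S]
Op 11: C1 write [C1 write: invalidate ['C0=S', 'C3=S'] -> C1=M] -> [I,M,I,I]
Op 12: C0 read [C0 read from I: others=['C1=M'] -> C0=S, others downsized to S] -> [S,S,I,I]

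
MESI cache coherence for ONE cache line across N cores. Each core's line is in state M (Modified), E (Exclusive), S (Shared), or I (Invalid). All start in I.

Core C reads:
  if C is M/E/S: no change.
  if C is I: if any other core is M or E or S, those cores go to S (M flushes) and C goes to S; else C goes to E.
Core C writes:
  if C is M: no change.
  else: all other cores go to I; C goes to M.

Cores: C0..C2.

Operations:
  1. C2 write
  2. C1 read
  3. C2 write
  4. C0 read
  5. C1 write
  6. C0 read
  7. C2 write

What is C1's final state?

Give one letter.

Op 1: C2 write [C2 write: invalidate none -> C2=M] -> [I,I,M]
Op 2: C1 read [C1 read from I: others=['C2=M'] -> C1=S, others downsized to S] -> [I,S,S]
Op 3: C2 write [C2 write: invalidate ['C1=S'] -> C2=M] -> [I,I,M]
Op 4: C0 read [C0 read from I: others=['C2=M'] -> C0=S, others downsized to S] -> [S,I,S]
Op 5: C1 write [C1 write: invalidate ['C0=S', 'C2=S'] -> C1=M] -> [I,M,I]
Op 6: C0 read [C0 read from I: others=['C1=M'] -> C0=S, others downsized to S] -> [S,S,I]
Op 7: C2 write [C2 write: invalidate ['C0=S', 'C1=S'] -> C2=M] -> [I,I,M]

Answer: I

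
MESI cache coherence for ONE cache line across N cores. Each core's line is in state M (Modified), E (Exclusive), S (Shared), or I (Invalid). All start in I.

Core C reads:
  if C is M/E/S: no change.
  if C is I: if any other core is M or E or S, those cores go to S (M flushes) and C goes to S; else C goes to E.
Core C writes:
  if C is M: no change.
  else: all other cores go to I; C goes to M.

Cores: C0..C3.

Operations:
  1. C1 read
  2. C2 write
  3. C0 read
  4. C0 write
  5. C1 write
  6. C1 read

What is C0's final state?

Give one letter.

Op 1: C1 read [C1 read from I: no other sharers -> C1=E (exclusive)] -> [I,E,I,I]
Op 2: C2 write [C2 write: invalidate ['C1=E'] -> C2=M] -> [I,I,M,I]
Op 3: C0 read [C0 read from I: others=['C2=M'] -> C0=S, others downsized to S] -> [S,I,S,I]
Op 4: C0 write [C0 write: invalidate ['C2=S'] -> C0=M] -> [M,I,I,I]
Op 5: C1 write [C1 write: invalidate ['C0=M'] -> C1=M] -> [I,M,I,I]
Op 6: C1 read [C1 read: already in M, no change] -> [I,M,I,I]

Answer: I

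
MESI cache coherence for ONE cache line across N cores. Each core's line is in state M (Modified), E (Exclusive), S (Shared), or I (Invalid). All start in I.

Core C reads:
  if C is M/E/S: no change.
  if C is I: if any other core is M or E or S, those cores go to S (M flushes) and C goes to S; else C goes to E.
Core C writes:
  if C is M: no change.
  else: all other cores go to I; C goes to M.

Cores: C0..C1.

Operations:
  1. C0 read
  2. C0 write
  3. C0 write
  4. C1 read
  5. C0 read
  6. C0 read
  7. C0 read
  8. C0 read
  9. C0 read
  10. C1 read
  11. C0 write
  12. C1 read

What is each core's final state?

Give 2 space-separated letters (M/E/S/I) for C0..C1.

Op 1: C0 read [C0 read from I: no other sharers -> C0=E (exclusive)] -> [E,I]
Op 2: C0 write [C0 write: invalidate none -> C0=M] -> [M,I]
Op 3: C0 write [C0 write: already M (modified), no change] -> [M,I]
Op 4: C1 read [C1 read from I: others=['C0=M'] -> C1=S, others downsized to S] -> [S,S]
Op 5: C0 read [C0 read: already in S, no change] -> [S,S]
Op 6: C0 read [C0 read: already in S, no change] -> [S,S]
Op 7: C0 read [C0 read: already in S, no change] -> [S,S]
Op 8: C0 read [C0 read: already in S, no change] -> [S,S]
Op 9: C0 read [C0 read: already in S, no change] -> [S,S]
Op 10: C1 read [C1 read: already in S, no change] -> [S,S]
Op 11: C0 write [C0 write: invalidate ['C1=S'] -> C0=M] -> [M,I]
Op 12: C1 read [C1 read from I: others=['C0=M'] -> C1=S, others downsized to S] -> [S,S]

Answer: S S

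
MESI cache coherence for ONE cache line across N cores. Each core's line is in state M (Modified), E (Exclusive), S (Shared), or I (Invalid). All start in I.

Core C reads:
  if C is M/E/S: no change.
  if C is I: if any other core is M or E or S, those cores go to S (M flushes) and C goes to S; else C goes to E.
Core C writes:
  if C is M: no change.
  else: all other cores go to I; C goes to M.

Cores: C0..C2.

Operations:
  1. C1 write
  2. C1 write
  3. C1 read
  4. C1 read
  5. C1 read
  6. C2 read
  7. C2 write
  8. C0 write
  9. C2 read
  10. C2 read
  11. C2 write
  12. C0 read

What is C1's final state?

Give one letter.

Answer: I

Derivation:
Op 1: C1 write [C1 write: invalidate none -> C1=M] -> [I,M,I]
Op 2: C1 write [C1 write: already M (modified), no change] -> [I,M,I]
Op 3: C1 read [C1 read: already in M, no change] -> [I,M,I]
Op 4: C1 read [C1 read: already in M, no change] -> [I,M,I]
Op 5: C1 read [C1 read: already in M, no change] -> [I,M,I]
Op 6: C2 read [C2 read from I: others=['C1=M'] -> C2=S, others downsized to S] -> [I,S,S]
Op 7: C2 write [C2 write: invalidate ['C1=S'] -> C2=M] -> [I,I,M]
Op 8: C0 write [C0 write: invalidate ['C2=M'] -> C0=M] -> [M,I,I]
Op 9: C2 read [C2 read from I: others=['C0=M'] -> C2=S, others downsized to S] -> [S,I,S]
Op 10: C2 read [C2 read: already in S, no change] -> [S,I,S]
Op 11: C2 write [C2 write: invalidate ['C0=S'] -> C2=M] -> [I,I,M]
Op 12: C0 read [C0 read from I: others=['C2=M'] -> C0=S, others downsized to S] -> [S,I,S]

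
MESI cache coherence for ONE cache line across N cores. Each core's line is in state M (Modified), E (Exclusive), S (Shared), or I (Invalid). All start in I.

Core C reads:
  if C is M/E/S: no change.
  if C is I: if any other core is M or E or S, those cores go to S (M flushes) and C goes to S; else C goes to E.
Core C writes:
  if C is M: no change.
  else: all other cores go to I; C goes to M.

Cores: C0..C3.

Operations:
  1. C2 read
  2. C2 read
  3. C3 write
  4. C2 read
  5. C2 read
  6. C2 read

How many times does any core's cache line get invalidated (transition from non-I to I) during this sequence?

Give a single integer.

Answer: 1

Derivation:
Op 1: C2 read [C2 read from I: no other sharers -> C2=E (exclusive)] -> [I,I,E,I] (invalidations this op: 0; running total: 0)
Op 2: C2 read [C2 read: already in E, no change] -> [I,I,E,I] (invalidations this op: 0; running total: 0)
Op 3: C3 write [C3 write: invalidate ['C2=E'] -> C3=M] -> [I,I,I,M] (invalidations this op: 1; running total: 1)
Op 4: C2 read [C2 read from I: others=['C3=M'] -> C2=S, others downsized to S] -> [I,I,S,S] (invalidations this op: 0; running total: 1)
Op 5: C2 read [C2 read: already in S, no change] -> [I,I,S,S] (invalidations this op: 0; running total: 1)
Op 6: C2 read [C2 read: already in S, no change] -> [I,I,S,S] (invalidations this op: 0; running total: 1)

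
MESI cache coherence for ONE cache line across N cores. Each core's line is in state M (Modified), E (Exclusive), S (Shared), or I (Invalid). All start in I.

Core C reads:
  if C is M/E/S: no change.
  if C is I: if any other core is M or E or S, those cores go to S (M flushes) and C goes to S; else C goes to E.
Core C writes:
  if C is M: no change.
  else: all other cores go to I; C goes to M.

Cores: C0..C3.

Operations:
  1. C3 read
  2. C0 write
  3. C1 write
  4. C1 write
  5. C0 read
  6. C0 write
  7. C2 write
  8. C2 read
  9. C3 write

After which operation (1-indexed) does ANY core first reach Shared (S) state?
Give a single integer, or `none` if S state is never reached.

Answer: 5

Derivation:
Op 1: C3 read [C3 read from I: no other sharers -> C3=E (exclusive)] -> [I,I,I,E]
Op 2: C0 write [C0 write: invalidate ['C3=E'] -> C0=M] -> [M,I,I,I]
Op 3: C1 write [C1 write: invalidate ['C0=M'] -> C1=M] -> [I,M,I,I]
Op 4: C1 write [C1 write: already M (modified), no change] -> [I,M,I,I]
Op 5: C0 read [C0 read from I: others=['C1=M'] -> C0=S, others downsized to S] -> [S,S,I,I]
  -> First S state at op 5; remaining ops need not be traced.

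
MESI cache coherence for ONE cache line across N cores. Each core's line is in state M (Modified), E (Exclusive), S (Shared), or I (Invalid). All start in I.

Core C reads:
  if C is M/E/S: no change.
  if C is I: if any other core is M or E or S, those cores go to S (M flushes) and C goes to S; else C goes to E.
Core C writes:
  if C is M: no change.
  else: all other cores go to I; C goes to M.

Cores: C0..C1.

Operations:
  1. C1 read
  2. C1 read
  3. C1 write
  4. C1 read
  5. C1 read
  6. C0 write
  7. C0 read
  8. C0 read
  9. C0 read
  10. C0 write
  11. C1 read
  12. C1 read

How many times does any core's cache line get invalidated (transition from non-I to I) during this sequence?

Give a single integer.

Op 1: C1 read [C1 read from I: no other sharers -> C1=E (exclusive)] -> [I,E] (invalidations this op: 0; running total: 0)
Op 2: C1 read [C1 read: already in E, no change] -> [I,E] (invalidations this op: 0; running total: 0)
Op 3: C1 write [C1 write: invalidate none -> C1=M] -> [I,M] (invalidations this op: 0; running total: 0)
Op 4: C1 read [C1 read: already in M, no change] -> [I,M] (invalidations this op: 0; running total: 0)
Op 5: C1 read [C1 read: already in M, no change] -> [I,M] (invalidations this op: 0; running total: 0)
Op 6: C0 write [C0 write: invalidate ['C1=M'] -> C0=M] -> [M,I] (invalidations this op: 1; running total: 1)
Op 7: C0 read [C0 read: already in M, no change] -> [M,I] (invalidations this op: 0; running total: 1)
Op 8: C0 read [C0 read: already in M, no change] -> [M,I] (invalidations this op: 0; running total: 1)
Op 9: C0 read [C0 read: already in M, no change] -> [M,I] (invalidations this op: 0; running total: 1)
Op 10: C0 write [C0 write: already M (modified), no change] -> [M,I] (invalidations this op: 0; running total: 1)
Op 11: C1 read [C1 read from I: others=['C0=M'] -> C1=S, others downsized to S] -> [S,S] (invalidations this op: 0; running total: 1)
Op 12: C1 read [C1 read: already in S, no change] -> [S,S] (invalidations this op: 0; running total: 1)

Answer: 1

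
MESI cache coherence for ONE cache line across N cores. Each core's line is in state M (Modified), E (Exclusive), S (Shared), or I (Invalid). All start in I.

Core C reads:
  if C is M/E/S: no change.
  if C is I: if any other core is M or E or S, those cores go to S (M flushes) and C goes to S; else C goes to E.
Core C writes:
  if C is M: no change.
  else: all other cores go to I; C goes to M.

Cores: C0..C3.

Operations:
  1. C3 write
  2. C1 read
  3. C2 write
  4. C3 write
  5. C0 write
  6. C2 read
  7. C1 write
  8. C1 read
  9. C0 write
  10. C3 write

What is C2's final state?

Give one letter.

Op 1: C3 write [C3 write: invalidate none -> C3=M] -> [I,I,I,M]
Op 2: C1 read [C1 read from I: others=['C3=M'] -> C1=S, others downsized to S] -> [I,S,I,S]
Op 3: C2 write [C2 write: invalidate ['C1=S', 'C3=S'] -> C2=M] -> [I,I,M,I]
Op 4: C3 write [C3 write: invalidate ['C2=M'] -> C3=M] -> [I,I,I,M]
Op 5: C0 write [C0 write: invalidate ['C3=M'] -> C0=M] -> [M,I,I,I]
Op 6: C2 read [C2 read from I: others=['C0=M'] -> C2=S, others downsized to S] -> [S,I,S,I]
Op 7: C1 write [C1 write: invalidate ['C0=S', 'C2=S'] -> C1=M] -> [I,M,I,I]
Op 8: C1 read [C1 read: already in M, no change] -> [I,M,I,I]
Op 9: C0 write [C0 write: invalidate ['C1=M'] -> C0=M] -> [M,I,I,I]
Op 10: C3 write [C3 write: invalidate ['C0=M'] -> C3=M] -> [I,I,I,M]

Answer: I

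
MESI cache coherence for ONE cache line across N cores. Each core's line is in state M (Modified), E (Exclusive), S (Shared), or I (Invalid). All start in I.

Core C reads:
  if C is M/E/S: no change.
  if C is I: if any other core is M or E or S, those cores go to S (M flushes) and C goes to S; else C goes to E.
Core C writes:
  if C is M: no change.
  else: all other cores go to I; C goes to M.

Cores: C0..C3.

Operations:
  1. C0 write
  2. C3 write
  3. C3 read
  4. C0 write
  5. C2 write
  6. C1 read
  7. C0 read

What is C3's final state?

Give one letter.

Answer: I

Derivation:
Op 1: C0 write [C0 write: invalidate none -> C0=M] -> [M,I,I,I]
Op 2: C3 write [C3 write: invalidate ['C0=M'] -> C3=M] -> [I,I,I,M]
Op 3: C3 read [C3 read: already in M, no change] -> [I,I,I,M]
Op 4: C0 write [C0 write: invalidate ['C3=M'] -> C0=M] -> [M,I,I,I]
Op 5: C2 write [C2 write: invalidate ['C0=M'] -> C2=M] -> [I,I,M,I]
Op 6: C1 read [C1 read from I: others=['C2=M'] -> C1=S, others downsized to S] -> [I,S,S,I]
Op 7: C0 read [C0 read from I: others=['C1=S', 'C2=S'] -> C0=S, others downsized to S] -> [S,S,S,I]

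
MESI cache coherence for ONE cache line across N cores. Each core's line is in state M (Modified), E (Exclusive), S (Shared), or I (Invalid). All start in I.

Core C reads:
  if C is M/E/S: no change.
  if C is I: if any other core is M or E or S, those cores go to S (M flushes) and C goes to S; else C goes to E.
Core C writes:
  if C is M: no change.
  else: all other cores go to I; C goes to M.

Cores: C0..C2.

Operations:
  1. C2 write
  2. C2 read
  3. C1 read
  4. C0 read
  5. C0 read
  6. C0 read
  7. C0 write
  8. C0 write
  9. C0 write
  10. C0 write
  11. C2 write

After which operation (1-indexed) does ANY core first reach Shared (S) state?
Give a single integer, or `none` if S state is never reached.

Answer: 3

Derivation:
Op 1: C2 write [C2 write: invalidate none -> C2=M] -> [I,I,M]
Op 2: C2 read [C2 read: already in M, no change] -> [I,I,M]
Op 3: C1 read [C1 read from I: others=['C2=M'] -> C1=S, others downsized to S] -> [I,S,S]
  -> First S state at op 3; remaining ops need not be traced.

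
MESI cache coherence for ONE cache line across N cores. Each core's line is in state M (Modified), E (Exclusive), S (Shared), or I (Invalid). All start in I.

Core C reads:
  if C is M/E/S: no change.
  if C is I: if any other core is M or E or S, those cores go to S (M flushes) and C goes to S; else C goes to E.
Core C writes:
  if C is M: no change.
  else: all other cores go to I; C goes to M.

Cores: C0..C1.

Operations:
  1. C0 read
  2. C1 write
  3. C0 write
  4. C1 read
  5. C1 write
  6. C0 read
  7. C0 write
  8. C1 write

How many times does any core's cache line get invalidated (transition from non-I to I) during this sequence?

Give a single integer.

Answer: 5

Derivation:
Op 1: C0 read [C0 read from I: no other sharers -> C0=E (exclusive)] -> [E,I] (invalidations this op: 0; running total: 0)
Op 2: C1 write [C1 write: invalidate ['C0=E'] -> C1=M] -> [I,M] (invalidations this op: 1; running total: 1)
Op 3: C0 write [C0 write: invalidate ['C1=M'] -> C0=M] -> [M,I] (invalidations this op: 1; running total: 2)
Op 4: C1 read [C1 read from I: others=['C0=M'] -> C1=S, others downsized to S] -> [S,S] (invalidations this op: 0; running total: 2)
Op 5: C1 write [C1 write: invalidate ['C0=S'] -> C1=M] -> [I,M] (invalidations this op: 1; running total: 3)
Op 6: C0 read [C0 read from I: others=['C1=M'] -> C0=S, others downsized to S] -> [S,S] (invalidations this op: 0; running total: 3)
Op 7: C0 write [C0 write: invalidate ['C1=S'] -> C0=M] -> [M,I] (invalidations this op: 1; running total: 4)
Op 8: C1 write [C1 write: invalidate ['C0=M'] -> C1=M] -> [I,M] (invalidations this op: 1; running total: 5)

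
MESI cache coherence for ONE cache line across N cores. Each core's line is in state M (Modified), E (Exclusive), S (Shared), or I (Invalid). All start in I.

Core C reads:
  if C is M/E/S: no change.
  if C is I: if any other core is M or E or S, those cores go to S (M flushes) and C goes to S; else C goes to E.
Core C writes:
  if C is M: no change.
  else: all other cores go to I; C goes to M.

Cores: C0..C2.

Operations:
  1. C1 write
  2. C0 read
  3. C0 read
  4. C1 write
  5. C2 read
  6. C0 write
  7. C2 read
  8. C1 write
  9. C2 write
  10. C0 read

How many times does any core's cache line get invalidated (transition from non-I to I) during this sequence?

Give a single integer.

Answer: 6

Derivation:
Op 1: C1 write [C1 write: invalidate none -> C1=M] -> [I,M,I] (invalidations this op: 0; running total: 0)
Op 2: C0 read [C0 read from I: others=['C1=M'] -> C0=S, others downsized to S] -> [S,S,I] (invalidations this op: 0; running total: 0)
Op 3: C0 read [C0 read: already in S, no change] -> [S,S,I] (invalidations this op: 0; running total: 0)
Op 4: C1 write [C1 write: invalidate ['C0=S'] -> C1=M] -> [I,M,I] (invalidations this op: 1; running total: 1)
Op 5: C2 read [C2 read from I: others=['C1=M'] -> C2=S, others downsized to S] -> [I,S,S] (invalidations this op: 0; running total: 1)
Op 6: C0 write [C0 write: invalidate ['C1=S', 'C2=S'] -> C0=M] -> [M,I,I] (invalidations this op: 2; running total: 3)
Op 7: C2 read [C2 read from I: others=['C0=M'] -> C2=S, others downsized to S] -> [S,I,S] (invalidations this op: 0; running total: 3)
Op 8: C1 write [C1 write: invalidate ['C0=S', 'C2=S'] -> C1=M] -> [I,M,I] (invalidations this op: 2; running total: 5)
Op 9: C2 write [C2 write: invalidate ['C1=M'] -> C2=M] -> [I,I,M] (invalidations this op: 1; running total: 6)
Op 10: C0 read [C0 read from I: others=['C2=M'] -> C0=S, others downsized to S] -> [S,I,S] (invalidations this op: 0; running total: 6)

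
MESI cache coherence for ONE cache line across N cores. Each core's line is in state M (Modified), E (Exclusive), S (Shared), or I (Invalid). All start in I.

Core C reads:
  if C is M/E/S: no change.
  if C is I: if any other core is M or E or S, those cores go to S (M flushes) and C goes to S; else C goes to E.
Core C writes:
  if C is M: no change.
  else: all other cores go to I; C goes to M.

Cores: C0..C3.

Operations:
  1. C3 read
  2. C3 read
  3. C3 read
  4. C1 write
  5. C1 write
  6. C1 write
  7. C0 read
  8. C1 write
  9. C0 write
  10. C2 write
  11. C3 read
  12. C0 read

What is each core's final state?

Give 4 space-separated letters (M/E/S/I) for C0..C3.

Answer: S I S S

Derivation:
Op 1: C3 read [C3 read from I: no other sharers -> C3=E (exclusive)] -> [I,I,I,E]
Op 2: C3 read [C3 read: already in E, no change] -> [I,I,I,E]
Op 3: C3 read [C3 read: already in E, no change] -> [I,I,I,E]
Op 4: C1 write [C1 write: invalidate ['C3=E'] -> C1=M] -> [I,M,I,I]
Op 5: C1 write [C1 write: already M (modified), no change] -> [I,M,I,I]
Op 6: C1 write [C1 write: already M (modified), no change] -> [I,M,I,I]
Op 7: C0 read [C0 read from I: others=['C1=M'] -> C0=S, others downsized to S] -> [S,S,I,I]
Op 8: C1 write [C1 write: invalidate ['C0=S'] -> C1=M] -> [I,M,I,I]
Op 9: C0 write [C0 write: invalidate ['C1=M'] -> C0=M] -> [M,I,I,I]
Op 10: C2 write [C2 write: invalidate ['C0=M'] -> C2=M] -> [I,I,M,I]
Op 11: C3 read [C3 read from I: others=['C2=M'] -> C3=S, others downsized to S] -> [I,I,S,S]
Op 12: C0 read [C0 read from I: others=['C2=S', 'C3=S'] -> C0=S, others downsized to S] -> [S,I,S,S]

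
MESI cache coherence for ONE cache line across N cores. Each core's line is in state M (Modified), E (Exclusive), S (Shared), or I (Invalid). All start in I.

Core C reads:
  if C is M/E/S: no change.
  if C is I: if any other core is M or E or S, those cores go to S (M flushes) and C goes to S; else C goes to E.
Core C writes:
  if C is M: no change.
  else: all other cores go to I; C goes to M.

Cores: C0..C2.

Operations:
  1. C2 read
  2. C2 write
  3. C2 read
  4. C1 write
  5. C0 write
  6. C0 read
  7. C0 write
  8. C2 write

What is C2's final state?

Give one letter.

Answer: M

Derivation:
Op 1: C2 read [C2 read from I: no other sharers -> C2=E (exclusive)] -> [I,I,E]
Op 2: C2 write [C2 write: invalidate none -> C2=M] -> [I,I,M]
Op 3: C2 read [C2 read: already in M, no change] -> [I,I,M]
Op 4: C1 write [C1 write: invalidate ['C2=M'] -> C1=M] -> [I,M,I]
Op 5: C0 write [C0 write: invalidate ['C1=M'] -> C0=M] -> [M,I,I]
Op 6: C0 read [C0 read: already in M, no change] -> [M,I,I]
Op 7: C0 write [C0 write: already M (modified), no change] -> [M,I,I]
Op 8: C2 write [C2 write: invalidate ['C0=M'] -> C2=M] -> [I,I,M]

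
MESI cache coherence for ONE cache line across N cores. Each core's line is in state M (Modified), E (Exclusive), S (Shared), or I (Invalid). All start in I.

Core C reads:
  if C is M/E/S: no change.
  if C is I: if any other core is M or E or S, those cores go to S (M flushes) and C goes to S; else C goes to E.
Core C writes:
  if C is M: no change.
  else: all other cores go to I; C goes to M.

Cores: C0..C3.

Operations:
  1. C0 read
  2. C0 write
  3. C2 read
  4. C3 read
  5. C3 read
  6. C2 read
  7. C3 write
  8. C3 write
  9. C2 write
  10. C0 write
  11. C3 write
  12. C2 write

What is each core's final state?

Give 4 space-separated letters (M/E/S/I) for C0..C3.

Op 1: C0 read [C0 read from I: no other sharers -> C0=E (exclusive)] -> [E,I,I,I]
Op 2: C0 write [C0 write: invalidate none -> C0=M] -> [M,I,I,I]
Op 3: C2 read [C2 read from I: others=['C0=M'] -> C2=S, others downsized to S] -> [S,I,S,I]
Op 4: C3 read [C3 read from I: others=['C0=S', 'C2=S'] -> C3=S, others downsized to S] -> [S,I,S,S]
Op 5: C3 read [C3 read: already in S, no change] -> [S,I,S,S]
Op 6: C2 read [C2 read: already in S, no change] -> [S,I,S,S]
Op 7: C3 write [C3 write: invalidate ['C0=S', 'C2=S'] -> C3=M] -> [I,I,I,M]
Op 8: C3 write [C3 write: already M (modified), no change] -> [I,I,I,M]
Op 9: C2 write [C2 write: invalidate ['C3=M'] -> C2=M] -> [I,I,M,I]
Op 10: C0 write [C0 write: invalidate ['C2=M'] -> C0=M] -> [M,I,I,I]
Op 11: C3 write [C3 write: invalidate ['C0=M'] -> C3=M] -> [I,I,I,M]
Op 12: C2 write [C2 write: invalidate ['C3=M'] -> C2=M] -> [I,I,M,I]

Answer: I I M I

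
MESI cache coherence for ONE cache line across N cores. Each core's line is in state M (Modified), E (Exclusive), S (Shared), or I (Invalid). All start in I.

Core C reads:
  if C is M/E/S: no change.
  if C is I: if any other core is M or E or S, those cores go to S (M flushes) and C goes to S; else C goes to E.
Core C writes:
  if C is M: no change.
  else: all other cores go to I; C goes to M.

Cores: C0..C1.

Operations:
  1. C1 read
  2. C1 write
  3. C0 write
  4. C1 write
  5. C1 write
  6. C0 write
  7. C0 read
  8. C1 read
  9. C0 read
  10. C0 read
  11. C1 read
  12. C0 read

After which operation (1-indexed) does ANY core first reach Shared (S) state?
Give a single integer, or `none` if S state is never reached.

Answer: 8

Derivation:
Op 1: C1 read [C1 read from I: no other sharers -> C1=E (exclusive)] -> [I,E]
Op 2: C1 write [C1 write: invalidate none -> C1=M] -> [I,M]
Op 3: C0 write [C0 write: invalidate ['C1=M'] -> C0=M] -> [M,I]
Op 4: C1 write [C1 write: invalidate ['C0=M'] -> C1=M] -> [I,M]
Op 5: C1 write [C1 write: already M (modified), no change] -> [I,M]
Op 6: C0 write [C0 write: invalidate ['C1=M'] -> C0=M] -> [M,I]
Op 7: C0 read [C0 read: already in M, no change] -> [M,I]
Op 8: C1 read [C1 read from I: others=['C0=M'] -> C1=S, others downsized to S] -> [S,S]
  -> First S state at op 8; remaining ops need not be traced.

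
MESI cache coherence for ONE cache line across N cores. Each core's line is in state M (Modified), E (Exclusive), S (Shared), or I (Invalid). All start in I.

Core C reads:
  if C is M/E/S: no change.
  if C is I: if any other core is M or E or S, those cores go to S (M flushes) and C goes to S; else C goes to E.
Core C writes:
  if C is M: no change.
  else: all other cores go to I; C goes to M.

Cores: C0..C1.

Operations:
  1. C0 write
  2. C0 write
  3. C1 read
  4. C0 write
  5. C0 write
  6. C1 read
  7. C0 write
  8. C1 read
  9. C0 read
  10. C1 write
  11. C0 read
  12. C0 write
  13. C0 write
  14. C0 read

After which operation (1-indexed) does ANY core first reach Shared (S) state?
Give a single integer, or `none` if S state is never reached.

Answer: 3

Derivation:
Op 1: C0 write [C0 write: invalidate none -> C0=M] -> [M,I]
Op 2: C0 write [C0 write: already M (modified), no change] -> [M,I]
Op 3: C1 read [C1 read from I: others=['C0=M'] -> C1=S, others downsized to S] -> [S,S]
  -> First S state at op 3; remaining ops need not be traced.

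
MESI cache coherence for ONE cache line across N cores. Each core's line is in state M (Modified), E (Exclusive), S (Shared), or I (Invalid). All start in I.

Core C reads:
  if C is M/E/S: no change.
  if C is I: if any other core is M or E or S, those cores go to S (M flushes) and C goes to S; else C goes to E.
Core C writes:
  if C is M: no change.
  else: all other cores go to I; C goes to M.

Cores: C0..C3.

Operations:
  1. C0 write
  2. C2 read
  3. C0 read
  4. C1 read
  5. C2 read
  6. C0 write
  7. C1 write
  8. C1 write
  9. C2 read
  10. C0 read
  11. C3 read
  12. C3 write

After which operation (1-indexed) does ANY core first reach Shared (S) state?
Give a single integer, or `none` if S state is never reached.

Answer: 2

Derivation:
Op 1: C0 write [C0 write: invalidate none -> C0=M] -> [M,I,I,I]
Op 2: C2 read [C2 read from I: others=['C0=M'] -> C2=S, others downsized to S] -> [S,I,S,I]
  -> First S state at op 2; remaining ops need not be traced.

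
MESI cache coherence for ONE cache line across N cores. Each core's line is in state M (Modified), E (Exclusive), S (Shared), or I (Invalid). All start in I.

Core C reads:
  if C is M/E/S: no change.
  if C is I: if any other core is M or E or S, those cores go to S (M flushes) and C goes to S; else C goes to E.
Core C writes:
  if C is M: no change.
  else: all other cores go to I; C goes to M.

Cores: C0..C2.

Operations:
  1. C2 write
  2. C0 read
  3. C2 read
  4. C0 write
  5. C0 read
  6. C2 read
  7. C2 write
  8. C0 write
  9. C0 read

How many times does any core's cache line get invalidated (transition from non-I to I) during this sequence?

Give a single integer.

Op 1: C2 write [C2 write: invalidate none -> C2=M] -> [I,I,M] (invalidations this op: 0; running total: 0)
Op 2: C0 read [C0 read from I: others=['C2=M'] -> C0=S, others downsized to S] -> [S,I,S] (invalidations this op: 0; running total: 0)
Op 3: C2 read [C2 read: already in S, no change] -> [S,I,S] (invalidations this op: 0; running total: 0)
Op 4: C0 write [C0 write: invalidate ['C2=S'] -> C0=M] -> [M,I,I] (invalidations this op: 1; running total: 1)
Op 5: C0 read [C0 read: already in M, no change] -> [M,I,I] (invalidations this op: 0; running total: 1)
Op 6: C2 read [C2 read from I: others=['C0=M'] -> C2=S, others downsized to S] -> [S,I,S] (invalidations this op: 0; running total: 1)
Op 7: C2 write [C2 write: invalidate ['C0=S'] -> C2=M] -> [I,I,M] (invalidations this op: 1; running total: 2)
Op 8: C0 write [C0 write: invalidate ['C2=M'] -> C0=M] -> [M,I,I] (invalidations this op: 1; running total: 3)
Op 9: C0 read [C0 read: already in M, no change] -> [M,I,I] (invalidations this op: 0; running total: 3)

Answer: 3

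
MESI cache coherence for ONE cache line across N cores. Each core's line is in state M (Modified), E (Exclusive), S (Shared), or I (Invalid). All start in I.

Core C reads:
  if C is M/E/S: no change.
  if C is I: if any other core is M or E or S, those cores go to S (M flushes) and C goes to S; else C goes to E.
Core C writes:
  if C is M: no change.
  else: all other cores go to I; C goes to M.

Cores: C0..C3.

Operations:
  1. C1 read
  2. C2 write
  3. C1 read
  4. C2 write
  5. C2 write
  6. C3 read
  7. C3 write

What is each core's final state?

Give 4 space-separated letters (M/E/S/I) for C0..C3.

Op 1: C1 read [C1 read from I: no other sharers -> C1=E (exclusive)] -> [I,E,I,I]
Op 2: C2 write [C2 write: invalidate ['C1=E'] -> C2=M] -> [I,I,M,I]
Op 3: C1 read [C1 read from I: others=['C2=M'] -> C1=S, others downsized to S] -> [I,S,S,I]
Op 4: C2 write [C2 write: invalidate ['C1=S'] -> C2=M] -> [I,I,M,I]
Op 5: C2 write [C2 write: already M (modified), no change] -> [I,I,M,I]
Op 6: C3 read [C3 read from I: others=['C2=M'] -> C3=S, others downsized to S] -> [I,I,S,S]
Op 7: C3 write [C3 write: invalidate ['C2=S'] -> C3=M] -> [I,I,I,M]

Answer: I I I M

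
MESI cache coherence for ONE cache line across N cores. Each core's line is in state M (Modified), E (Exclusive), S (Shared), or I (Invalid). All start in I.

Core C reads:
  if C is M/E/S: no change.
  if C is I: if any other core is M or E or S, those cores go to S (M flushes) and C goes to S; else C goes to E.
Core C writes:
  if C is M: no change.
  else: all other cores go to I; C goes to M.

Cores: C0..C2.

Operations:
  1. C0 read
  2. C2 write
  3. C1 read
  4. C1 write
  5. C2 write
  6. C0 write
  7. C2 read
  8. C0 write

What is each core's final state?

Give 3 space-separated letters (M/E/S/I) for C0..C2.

Op 1: C0 read [C0 read from I: no other sharers -> C0=E (exclusive)] -> [E,I,I]
Op 2: C2 write [C2 write: invalidate ['C0=E'] -> C2=M] -> [I,I,M]
Op 3: C1 read [C1 read from I: others=['C2=M'] -> C1=S, others downsized to S] -> [I,S,S]
Op 4: C1 write [C1 write: invalidate ['C2=S'] -> C1=M] -> [I,M,I]
Op 5: C2 write [C2 write: invalidate ['C1=M'] -> C2=M] -> [I,I,M]
Op 6: C0 write [C0 write: invalidate ['C2=M'] -> C0=M] -> [M,I,I]
Op 7: C2 read [C2 read from I: others=['C0=M'] -> C2=S, others downsized to S] -> [S,I,S]
Op 8: C0 write [C0 write: invalidate ['C2=S'] -> C0=M] -> [M,I,I]

Answer: M I I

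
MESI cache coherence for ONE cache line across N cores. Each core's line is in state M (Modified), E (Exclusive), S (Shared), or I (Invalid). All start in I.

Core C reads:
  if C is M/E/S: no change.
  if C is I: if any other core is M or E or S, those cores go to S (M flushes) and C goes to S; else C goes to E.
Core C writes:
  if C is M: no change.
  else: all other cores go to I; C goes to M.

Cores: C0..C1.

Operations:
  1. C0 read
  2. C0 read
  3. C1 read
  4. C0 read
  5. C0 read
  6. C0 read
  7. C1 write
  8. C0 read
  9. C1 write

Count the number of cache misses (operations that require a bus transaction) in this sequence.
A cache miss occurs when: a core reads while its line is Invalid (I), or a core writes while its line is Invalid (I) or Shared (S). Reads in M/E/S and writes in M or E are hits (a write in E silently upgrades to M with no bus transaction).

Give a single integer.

Op 1: C0 read [C0 read from I: no other sharers -> C0=E (exclusive)] -> [E,I] [MISS #1: read from I]
Op 2: C0 read [C0 read: already in E, no change] -> [E,I] [hit: read from E]
Op 3: C1 read [C1 read from I: others=['C0=E'] -> C1=S, others downsized to S] -> [S,S] [MISS #2: read from I]
Op 4: C0 read [C0 read: already in S, no change] -> [S,S] [hit: read from S]
Op 5: C0 read [C0 read: already in S, no change] -> [S,S] [hit: read from S]
Op 6: C0 read [C0 read: already in S, no change] -> [S,S] [hit: read from S]
Op 7: C1 write [C1 write: invalidate ['C0=S'] -> C1=M] -> [I,M] [MISS #3: write from S]
Op 8: C0 read [C0 read from I: others=['C1=M'] -> C0=S, others downsized to S] -> [S,S] [MISS #4: read from I]
Op 9: C1 write [C1 write: invalidate ['C0=S'] -> C1=M] -> [I,M] [MISS #5: write from S]

Answer: 5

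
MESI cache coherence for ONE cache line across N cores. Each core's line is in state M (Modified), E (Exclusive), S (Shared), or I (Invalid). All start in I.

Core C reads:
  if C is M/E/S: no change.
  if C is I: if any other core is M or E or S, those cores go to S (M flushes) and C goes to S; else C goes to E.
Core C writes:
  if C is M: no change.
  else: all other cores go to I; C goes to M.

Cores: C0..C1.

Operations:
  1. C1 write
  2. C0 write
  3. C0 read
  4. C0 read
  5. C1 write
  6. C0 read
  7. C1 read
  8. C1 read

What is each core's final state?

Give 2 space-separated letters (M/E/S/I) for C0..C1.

Op 1: C1 write [C1 write: invalidate none -> C1=M] -> [I,M]
Op 2: C0 write [C0 write: invalidate ['C1=M'] -> C0=M] -> [M,I]
Op 3: C0 read [C0 read: already in M, no change] -> [M,I]
Op 4: C0 read [C0 read: already in M, no change] -> [M,I]
Op 5: C1 write [C1 write: invalidate ['C0=M'] -> C1=M] -> [I,M]
Op 6: C0 read [C0 read from I: others=['C1=M'] -> C0=S, others downsized to S] -> [S,S]
Op 7: C1 read [C1 read: already in S, no change] -> [S,S]
Op 8: C1 read [C1 read: already in S, no change] -> [S,S]

Answer: S S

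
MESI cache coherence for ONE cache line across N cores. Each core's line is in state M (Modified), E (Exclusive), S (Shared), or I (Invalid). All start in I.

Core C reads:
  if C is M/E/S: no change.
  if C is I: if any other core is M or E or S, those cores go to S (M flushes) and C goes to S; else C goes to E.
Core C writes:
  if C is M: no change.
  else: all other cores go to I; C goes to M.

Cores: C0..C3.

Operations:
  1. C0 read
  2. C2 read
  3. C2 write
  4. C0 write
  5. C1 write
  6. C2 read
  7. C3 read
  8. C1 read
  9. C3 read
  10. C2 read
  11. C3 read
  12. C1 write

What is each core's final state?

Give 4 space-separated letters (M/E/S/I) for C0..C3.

Answer: I M I I

Derivation:
Op 1: C0 read [C0 read from I: no other sharers -> C0=E (exclusive)] -> [E,I,I,I]
Op 2: C2 read [C2 read from I: others=['C0=E'] -> C2=S, others downsized to S] -> [S,I,S,I]
Op 3: C2 write [C2 write: invalidate ['C0=S'] -> C2=M] -> [I,I,M,I]
Op 4: C0 write [C0 write: invalidate ['C2=M'] -> C0=M] -> [M,I,I,I]
Op 5: C1 write [C1 write: invalidate ['C0=M'] -> C1=M] -> [I,M,I,I]
Op 6: C2 read [C2 read from I: others=['C1=M'] -> C2=S, others downsized to S] -> [I,S,S,I]
Op 7: C3 read [C3 read from I: others=['C1=S', 'C2=S'] -> C3=S, others downsized to S] -> [I,S,S,S]
Op 8: C1 read [C1 read: already in S, no change] -> [I,S,S,S]
Op 9: C3 read [C3 read: already in S, no change] -> [I,S,S,S]
Op 10: C2 read [C2 read: already in S, no change] -> [I,S,S,S]
Op 11: C3 read [C3 read: already in S, no change] -> [I,S,S,S]
Op 12: C1 write [C1 write: invalidate ['C2=S', 'C3=S'] -> C1=M] -> [I,M,I,I]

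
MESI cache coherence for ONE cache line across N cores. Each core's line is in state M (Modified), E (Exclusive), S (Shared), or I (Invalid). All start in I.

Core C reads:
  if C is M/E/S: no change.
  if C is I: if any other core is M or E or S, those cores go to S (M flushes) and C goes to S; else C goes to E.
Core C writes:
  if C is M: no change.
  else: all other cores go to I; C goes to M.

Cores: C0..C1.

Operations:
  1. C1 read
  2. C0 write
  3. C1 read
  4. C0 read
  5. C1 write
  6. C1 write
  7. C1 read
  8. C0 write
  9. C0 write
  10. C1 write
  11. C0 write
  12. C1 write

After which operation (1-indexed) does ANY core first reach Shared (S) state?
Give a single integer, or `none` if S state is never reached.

Answer: 3

Derivation:
Op 1: C1 read [C1 read from I: no other sharers -> C1=E (exclusive)] -> [I,E]
Op 2: C0 write [C0 write: invalidate ['C1=E'] -> C0=M] -> [M,I]
Op 3: C1 read [C1 read from I: others=['C0=M'] -> C1=S, others downsized to S] -> [S,S]
  -> First S state at op 3; remaining ops need not be traced.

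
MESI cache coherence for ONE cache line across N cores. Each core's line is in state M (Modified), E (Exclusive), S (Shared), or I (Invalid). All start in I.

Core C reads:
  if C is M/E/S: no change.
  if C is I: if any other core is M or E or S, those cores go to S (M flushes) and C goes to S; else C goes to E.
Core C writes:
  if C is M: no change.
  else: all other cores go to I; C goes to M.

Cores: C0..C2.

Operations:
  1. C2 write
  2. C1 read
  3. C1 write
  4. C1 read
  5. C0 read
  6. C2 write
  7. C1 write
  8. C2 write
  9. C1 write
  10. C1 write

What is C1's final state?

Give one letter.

Op 1: C2 write [C2 write: invalidate none -> C2=M] -> [I,I,M]
Op 2: C1 read [C1 read from I: others=['C2=M'] -> C1=S, others downsized to S] -> [I,S,S]
Op 3: C1 write [C1 write: invalidate ['C2=S'] -> C1=M] -> [I,M,I]
Op 4: C1 read [C1 read: already in M, no change] -> [I,M,I]
Op 5: C0 read [C0 read from I: others=['C1=M'] -> C0=S, others downsized to S] -> [S,S,I]
Op 6: C2 write [C2 write: invalidate ['C0=S', 'C1=S'] -> C2=M] -> [I,I,M]
Op 7: C1 write [C1 write: invalidate ['C2=M'] -> C1=M] -> [I,M,I]
Op 8: C2 write [C2 write: invalidate ['C1=M'] -> C2=M] -> [I,I,M]
Op 9: C1 write [C1 write: invalidate ['C2=M'] -> C1=M] -> [I,M,I]
Op 10: C1 write [C1 write: already M (modified), no change] -> [I,M,I]

Answer: M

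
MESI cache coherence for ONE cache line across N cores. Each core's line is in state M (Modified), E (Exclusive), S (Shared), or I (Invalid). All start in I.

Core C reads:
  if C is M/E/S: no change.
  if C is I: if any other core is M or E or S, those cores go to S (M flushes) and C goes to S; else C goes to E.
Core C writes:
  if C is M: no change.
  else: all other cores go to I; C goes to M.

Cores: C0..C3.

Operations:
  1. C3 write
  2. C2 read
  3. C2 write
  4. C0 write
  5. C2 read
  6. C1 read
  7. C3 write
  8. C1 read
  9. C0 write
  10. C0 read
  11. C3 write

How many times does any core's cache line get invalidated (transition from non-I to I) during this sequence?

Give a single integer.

Op 1: C3 write [C3 write: invalidate none -> C3=M] -> [I,I,I,M] (invalidations this op: 0; running total: 0)
Op 2: C2 read [C2 read from I: others=['C3=M'] -> C2=S, others downsized to S] -> [I,I,S,S] (invalidations this op: 0; running total: 0)
Op 3: C2 write [C2 write: invalidate ['C3=S'] -> C2=M] -> [I,I,M,I] (invalidations this op: 1; running total: 1)
Op 4: C0 write [C0 write: invalidate ['C2=M'] -> C0=M] -> [M,I,I,I] (invalidations this op: 1; running total: 2)
Op 5: C2 read [C2 read from I: others=['C0=M'] -> C2=S, others downsized to S] -> [S,I,S,I] (invalidations this op: 0; running total: 2)
Op 6: C1 read [C1 read from I: others=['C0=S', 'C2=S'] -> C1=S, others downsized to S] -> [S,S,S,I] (invalidations this op: 0; running total: 2)
Op 7: C3 write [C3 write: invalidate ['C0=S', 'C1=S', 'C2=S'] -> C3=M] -> [I,I,I,M] (invalidations this op: 3; running total: 5)
Op 8: C1 read [C1 read from I: others=['C3=M'] -> C1=S, others downsized to S] -> [I,S,I,S] (invalidations this op: 0; running total: 5)
Op 9: C0 write [C0 write: invalidate ['C1=S', 'C3=S'] -> C0=M] -> [M,I,I,I] (invalidations this op: 2; running total: 7)
Op 10: C0 read [C0 read: already in M, no change] -> [M,I,I,I] (invalidations this op: 0; running total: 7)
Op 11: C3 write [C3 write: invalidate ['C0=M'] -> C3=M] -> [I,I,I,M] (invalidations this op: 1; running total: 8)

Answer: 8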